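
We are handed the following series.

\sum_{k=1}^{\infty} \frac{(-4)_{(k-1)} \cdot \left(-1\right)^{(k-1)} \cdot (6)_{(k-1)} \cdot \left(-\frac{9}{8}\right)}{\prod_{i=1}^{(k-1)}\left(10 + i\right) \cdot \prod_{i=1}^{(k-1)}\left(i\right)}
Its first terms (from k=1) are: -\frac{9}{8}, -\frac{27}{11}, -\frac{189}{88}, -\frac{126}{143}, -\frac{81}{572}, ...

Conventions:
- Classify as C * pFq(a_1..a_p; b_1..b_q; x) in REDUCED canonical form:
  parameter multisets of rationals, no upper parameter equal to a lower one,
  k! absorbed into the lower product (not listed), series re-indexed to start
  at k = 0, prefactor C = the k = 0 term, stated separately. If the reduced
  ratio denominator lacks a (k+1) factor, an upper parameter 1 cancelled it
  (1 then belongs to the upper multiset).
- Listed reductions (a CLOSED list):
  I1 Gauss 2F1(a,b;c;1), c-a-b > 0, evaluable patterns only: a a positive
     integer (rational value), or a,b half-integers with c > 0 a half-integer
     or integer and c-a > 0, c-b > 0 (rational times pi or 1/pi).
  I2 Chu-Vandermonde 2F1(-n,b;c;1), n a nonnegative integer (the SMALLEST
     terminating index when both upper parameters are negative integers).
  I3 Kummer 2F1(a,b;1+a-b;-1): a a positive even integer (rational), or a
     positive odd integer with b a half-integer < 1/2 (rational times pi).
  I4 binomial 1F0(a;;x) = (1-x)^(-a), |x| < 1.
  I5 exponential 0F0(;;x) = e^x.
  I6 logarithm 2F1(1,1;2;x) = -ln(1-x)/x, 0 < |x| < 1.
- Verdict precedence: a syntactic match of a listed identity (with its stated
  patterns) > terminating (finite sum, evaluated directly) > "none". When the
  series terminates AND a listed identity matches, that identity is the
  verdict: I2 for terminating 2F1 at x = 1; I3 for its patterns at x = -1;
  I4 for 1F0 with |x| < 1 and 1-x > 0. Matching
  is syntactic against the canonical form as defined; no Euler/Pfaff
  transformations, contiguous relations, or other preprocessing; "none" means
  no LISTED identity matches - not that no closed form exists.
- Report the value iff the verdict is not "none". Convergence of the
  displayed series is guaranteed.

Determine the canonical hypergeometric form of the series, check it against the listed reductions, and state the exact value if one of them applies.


At argument -1: a 2F1 with upper {-4, 6}, lower {11}, scaled by C = -\frac{9}{8}. Verdict: the Kummer evaluation I3 applies (x = -1; c = 11 equals 1+a-b for upper {-4, 6}: listed pattern). Exact value: -\frac{27}{4}.

Structural cue: from the first term -\frac{9}{8}: the product of the first k integers (C = -9/8, x = -1) is k!.
Term ratio: r(k) = -1 * (k-4) (k+6) / [(k+11) (k+1)] - rational in k, leading ratio -1; with t_0 = -\frac{9}{8}, classification follows.


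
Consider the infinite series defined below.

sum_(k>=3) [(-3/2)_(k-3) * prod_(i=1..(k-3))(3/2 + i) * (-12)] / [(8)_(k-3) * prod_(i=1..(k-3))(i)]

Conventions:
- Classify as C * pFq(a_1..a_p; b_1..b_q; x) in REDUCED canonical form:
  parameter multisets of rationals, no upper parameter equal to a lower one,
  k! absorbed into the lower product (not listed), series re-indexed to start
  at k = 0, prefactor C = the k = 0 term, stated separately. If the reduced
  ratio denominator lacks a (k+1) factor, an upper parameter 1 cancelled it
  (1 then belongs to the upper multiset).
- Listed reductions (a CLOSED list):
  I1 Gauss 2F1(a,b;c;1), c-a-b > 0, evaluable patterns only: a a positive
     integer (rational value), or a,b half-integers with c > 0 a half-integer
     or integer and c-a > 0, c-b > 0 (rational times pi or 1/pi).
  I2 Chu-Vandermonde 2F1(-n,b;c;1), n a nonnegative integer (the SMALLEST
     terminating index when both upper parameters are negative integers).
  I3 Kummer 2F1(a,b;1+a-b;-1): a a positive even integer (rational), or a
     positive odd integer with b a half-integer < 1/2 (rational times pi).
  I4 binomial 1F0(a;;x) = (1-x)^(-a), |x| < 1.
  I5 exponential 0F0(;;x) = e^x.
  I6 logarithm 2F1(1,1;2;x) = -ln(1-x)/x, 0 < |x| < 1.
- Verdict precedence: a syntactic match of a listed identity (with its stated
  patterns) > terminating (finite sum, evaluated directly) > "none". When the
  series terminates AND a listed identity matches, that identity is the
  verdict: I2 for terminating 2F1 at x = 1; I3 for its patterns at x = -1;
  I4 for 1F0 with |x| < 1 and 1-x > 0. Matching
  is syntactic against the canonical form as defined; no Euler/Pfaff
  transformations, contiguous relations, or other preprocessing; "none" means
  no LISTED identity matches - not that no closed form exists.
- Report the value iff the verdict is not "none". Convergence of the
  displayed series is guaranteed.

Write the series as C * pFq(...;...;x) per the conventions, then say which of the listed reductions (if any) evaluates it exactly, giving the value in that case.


Reduced: x = 1, 2F1, upper = {-3/2, 5/2}, lower = {8}, C = -12. Verdict: this is the half-integer Gauss pattern (I1) (x = 1; upper {-3/2, 5/2} half-integers, c = 8 in the evaluable pattern). Value: (-16777216/765765) / pi.

Structural cue: t_0 being -12, the running product (C = -12) telescopes to a rising factorial.
Adjacent-term ratio: r(k) = 1 * (k-3/2) (k+5/2) / [(k+8) (k+1)] - poly over poly, x = 1 from leading terms; C = -12 at k = 0.


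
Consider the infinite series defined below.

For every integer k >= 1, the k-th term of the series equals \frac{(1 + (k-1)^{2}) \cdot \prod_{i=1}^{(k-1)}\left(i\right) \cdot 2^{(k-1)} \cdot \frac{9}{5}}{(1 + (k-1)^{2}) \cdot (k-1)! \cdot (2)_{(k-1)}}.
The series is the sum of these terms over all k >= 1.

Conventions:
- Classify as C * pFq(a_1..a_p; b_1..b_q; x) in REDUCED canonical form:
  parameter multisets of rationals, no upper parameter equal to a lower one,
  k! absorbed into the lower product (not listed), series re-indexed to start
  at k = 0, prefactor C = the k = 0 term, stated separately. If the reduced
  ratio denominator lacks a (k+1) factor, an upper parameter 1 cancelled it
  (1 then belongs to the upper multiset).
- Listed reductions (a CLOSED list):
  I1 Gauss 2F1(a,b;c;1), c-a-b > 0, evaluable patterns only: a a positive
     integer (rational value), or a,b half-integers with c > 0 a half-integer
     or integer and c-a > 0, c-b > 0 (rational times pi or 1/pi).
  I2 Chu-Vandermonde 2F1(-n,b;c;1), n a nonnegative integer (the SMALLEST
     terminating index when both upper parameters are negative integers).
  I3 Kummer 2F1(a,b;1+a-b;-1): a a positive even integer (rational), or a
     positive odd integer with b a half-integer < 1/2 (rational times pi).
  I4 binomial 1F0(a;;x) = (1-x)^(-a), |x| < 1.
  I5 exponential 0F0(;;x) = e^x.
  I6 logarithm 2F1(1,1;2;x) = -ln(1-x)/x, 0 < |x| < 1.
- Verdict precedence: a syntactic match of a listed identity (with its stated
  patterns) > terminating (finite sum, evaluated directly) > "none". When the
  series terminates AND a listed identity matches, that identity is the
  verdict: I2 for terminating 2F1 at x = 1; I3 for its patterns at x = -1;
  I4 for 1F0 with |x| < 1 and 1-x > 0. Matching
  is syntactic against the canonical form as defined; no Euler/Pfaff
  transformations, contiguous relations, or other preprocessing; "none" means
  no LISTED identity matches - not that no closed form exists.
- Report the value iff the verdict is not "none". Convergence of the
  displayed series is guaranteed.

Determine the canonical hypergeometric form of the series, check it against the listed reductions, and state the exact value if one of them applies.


The tell: from the first term \frac{9}{5}: the factor k^2 + 1 cancels (top and bottom), leaving prefactor 9/5.
Term ratio: r(k) = 2 * (k+1) / [(k+2) (k+1)] - poly over poly, x = 2 from leading terms; C = \frac{9}{5} at k = 0.

This is \frac{9}{5} * 1F1(1; 2; 2) in reduced canonical form. Verdict: none here - no I1-I6 shape fits x = 2 with lower {2}.


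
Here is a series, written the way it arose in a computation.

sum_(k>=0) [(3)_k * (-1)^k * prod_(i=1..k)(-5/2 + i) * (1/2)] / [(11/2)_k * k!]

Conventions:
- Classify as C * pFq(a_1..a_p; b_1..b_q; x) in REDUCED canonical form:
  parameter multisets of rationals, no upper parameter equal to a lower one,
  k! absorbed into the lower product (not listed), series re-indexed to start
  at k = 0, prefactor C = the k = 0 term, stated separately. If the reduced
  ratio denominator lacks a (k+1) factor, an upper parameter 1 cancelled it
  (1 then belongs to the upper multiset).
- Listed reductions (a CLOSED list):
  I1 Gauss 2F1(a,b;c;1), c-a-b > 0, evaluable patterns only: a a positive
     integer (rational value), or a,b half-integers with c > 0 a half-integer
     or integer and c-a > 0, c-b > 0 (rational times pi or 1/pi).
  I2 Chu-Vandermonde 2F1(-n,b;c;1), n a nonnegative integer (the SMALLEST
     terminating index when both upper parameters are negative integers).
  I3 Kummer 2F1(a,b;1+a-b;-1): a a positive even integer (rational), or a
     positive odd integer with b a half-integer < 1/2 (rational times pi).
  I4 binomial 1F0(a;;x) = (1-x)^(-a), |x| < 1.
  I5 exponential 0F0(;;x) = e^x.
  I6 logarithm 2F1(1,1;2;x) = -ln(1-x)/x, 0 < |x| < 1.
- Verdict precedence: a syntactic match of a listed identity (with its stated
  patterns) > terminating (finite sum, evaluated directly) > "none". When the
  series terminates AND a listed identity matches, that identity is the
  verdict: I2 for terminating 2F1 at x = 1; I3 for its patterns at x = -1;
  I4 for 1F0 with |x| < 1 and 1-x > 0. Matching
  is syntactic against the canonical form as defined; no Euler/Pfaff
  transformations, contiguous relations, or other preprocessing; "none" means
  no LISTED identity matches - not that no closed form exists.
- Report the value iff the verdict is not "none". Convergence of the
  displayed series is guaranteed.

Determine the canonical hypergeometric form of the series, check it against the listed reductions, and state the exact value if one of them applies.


Prefactor 1/2, argument -1: 2F1 with upper {-3/2, 3} over lower {11/2}. Verdict (x = -1): Kummer (I3) applies (x = -1; c = 11/2 equals 1+a-b for upper {-3/2, 3}: listed pattern). Value: (315/1024) * pi.

Structural cue: t_0 being 1/2, the running product (C = 1/2) telescopes to a rising factorial.
Adjacent-term ratio: r(k) = (-1) * (k-3/2) (k+3) / [(k+11/2) (k+1)] - rational in k, leading ratio (-1); with t_0 = 1/2, classification follows.


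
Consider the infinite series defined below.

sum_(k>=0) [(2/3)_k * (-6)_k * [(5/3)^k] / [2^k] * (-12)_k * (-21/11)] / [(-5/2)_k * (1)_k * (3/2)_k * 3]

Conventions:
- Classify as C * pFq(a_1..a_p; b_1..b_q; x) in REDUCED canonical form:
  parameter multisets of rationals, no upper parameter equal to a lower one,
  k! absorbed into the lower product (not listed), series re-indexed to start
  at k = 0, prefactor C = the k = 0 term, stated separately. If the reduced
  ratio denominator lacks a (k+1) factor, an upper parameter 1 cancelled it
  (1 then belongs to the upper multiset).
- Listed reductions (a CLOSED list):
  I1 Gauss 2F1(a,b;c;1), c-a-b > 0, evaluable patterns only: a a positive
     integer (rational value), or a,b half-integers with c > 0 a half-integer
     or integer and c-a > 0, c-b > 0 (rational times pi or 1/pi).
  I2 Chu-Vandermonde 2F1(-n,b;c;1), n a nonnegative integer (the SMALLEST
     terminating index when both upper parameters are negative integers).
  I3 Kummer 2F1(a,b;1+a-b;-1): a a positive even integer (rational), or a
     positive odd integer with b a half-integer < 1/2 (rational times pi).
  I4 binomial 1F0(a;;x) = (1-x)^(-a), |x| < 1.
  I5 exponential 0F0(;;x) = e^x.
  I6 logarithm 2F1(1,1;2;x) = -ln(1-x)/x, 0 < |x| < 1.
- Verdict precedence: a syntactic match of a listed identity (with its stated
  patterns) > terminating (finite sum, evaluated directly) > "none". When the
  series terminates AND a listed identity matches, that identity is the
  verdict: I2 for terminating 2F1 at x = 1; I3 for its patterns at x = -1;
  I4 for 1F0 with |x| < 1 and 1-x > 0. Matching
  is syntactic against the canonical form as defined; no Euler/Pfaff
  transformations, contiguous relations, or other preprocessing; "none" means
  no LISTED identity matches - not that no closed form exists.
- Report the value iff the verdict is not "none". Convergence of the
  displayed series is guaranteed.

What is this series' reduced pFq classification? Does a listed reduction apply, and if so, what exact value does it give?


The series (x = 5/6) is 3F2: upper {-12, -6, 2/3}, lower {-5/2, 3/2}, prefactor -7/11. Verdict: terminating (-6 upstairs). 7 nonzero terms in all; added directly. Its exact value is 22919950739197/683964567.

Structural cue: with t_0 = -7/11, the two k-th powers (C = -7/11, x = 5/6) combine into one argument.
Consecutive-term ratio: r(k) = (5/6) * (k-12) (k-6) (k+2/3) / [(k-5/2) (k+3/2) (k+1)] - poly over poly, x = (5/6) from leading terms; C = -7/11 at k = 0.


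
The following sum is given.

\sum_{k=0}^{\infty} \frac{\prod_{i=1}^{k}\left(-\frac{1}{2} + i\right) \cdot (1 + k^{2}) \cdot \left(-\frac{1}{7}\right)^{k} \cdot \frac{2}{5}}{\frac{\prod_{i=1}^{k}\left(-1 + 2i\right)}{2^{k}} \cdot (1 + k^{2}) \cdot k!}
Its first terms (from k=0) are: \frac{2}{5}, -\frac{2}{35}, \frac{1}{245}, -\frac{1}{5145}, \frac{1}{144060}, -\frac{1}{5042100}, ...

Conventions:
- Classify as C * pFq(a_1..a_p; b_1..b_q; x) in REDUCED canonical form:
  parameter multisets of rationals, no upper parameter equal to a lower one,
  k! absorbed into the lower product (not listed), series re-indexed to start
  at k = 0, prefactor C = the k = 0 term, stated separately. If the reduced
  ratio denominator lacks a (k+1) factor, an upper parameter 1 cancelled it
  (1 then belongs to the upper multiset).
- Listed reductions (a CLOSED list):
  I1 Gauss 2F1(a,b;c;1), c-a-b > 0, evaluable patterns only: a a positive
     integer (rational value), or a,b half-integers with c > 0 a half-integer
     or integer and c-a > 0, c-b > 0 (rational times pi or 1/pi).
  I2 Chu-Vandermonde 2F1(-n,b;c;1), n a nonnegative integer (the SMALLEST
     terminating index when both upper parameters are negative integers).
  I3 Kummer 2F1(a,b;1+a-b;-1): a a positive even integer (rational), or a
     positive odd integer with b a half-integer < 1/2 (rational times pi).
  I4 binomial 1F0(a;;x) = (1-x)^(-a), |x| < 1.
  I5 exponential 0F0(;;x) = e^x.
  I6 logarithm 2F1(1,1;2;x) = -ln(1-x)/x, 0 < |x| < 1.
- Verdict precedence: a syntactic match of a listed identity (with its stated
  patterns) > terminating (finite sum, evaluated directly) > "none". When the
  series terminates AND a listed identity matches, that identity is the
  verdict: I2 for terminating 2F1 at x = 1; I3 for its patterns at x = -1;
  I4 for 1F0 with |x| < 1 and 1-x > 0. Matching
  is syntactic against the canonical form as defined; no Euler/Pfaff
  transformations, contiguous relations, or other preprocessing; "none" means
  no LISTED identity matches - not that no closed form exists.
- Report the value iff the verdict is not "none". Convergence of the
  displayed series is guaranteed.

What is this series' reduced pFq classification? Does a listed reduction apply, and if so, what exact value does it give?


With C = \frac{2}{5}: the canonical form is 0F0(-; -; -\frac{1}{7}). Verdict: this is the I5 exponential reduction (the 0F0 exponential series at x = -\frac{1}{7}). Hence: \frac{2}{5} \cdot e^{-\frac{1}{7}}.

First insight: t_0 being \frac{2}{5}, k^2 + 1 divides numerator and denominator alike; prefactor 2/5 after cancelling.
Consecutive-term ratio: r(k) = -\frac{1}{7} * 1 / [(k+1)] - poly over poly, x = -\frac{1}{7} from leading terms; C = \frac{2}{5} at k = 0.


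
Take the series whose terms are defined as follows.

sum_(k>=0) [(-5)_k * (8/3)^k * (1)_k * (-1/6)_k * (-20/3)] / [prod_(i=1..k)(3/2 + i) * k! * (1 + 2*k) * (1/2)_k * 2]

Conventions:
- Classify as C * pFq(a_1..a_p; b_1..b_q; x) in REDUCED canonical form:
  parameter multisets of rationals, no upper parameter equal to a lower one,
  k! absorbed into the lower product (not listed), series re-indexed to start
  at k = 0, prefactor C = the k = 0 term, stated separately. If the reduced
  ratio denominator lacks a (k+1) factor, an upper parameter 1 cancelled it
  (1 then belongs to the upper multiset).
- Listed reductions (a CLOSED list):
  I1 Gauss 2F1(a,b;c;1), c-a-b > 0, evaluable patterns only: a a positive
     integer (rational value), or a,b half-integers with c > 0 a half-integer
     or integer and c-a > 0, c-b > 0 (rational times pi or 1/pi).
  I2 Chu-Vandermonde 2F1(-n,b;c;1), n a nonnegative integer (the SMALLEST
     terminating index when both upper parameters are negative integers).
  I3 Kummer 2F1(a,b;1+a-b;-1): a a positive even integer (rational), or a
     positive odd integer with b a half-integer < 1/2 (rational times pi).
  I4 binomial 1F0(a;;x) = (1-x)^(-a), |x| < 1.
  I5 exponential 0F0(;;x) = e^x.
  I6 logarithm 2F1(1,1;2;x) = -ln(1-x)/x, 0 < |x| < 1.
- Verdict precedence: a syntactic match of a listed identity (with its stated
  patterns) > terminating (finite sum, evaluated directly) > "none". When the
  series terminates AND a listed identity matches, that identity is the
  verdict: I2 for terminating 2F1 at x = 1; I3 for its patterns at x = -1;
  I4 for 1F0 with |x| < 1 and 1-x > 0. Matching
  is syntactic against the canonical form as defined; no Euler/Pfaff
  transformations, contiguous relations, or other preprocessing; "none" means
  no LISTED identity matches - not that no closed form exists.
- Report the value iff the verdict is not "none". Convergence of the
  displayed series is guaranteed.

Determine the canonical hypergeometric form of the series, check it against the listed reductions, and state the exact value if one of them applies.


Classification (C = -10/3): 3F2 with upper {-5, -1/6, 1}, lower {3/2, 5/2}, argument x = 8/3. Verdict: terminating - upper -5 stops the sum at k = 5; the 6 terms are added exactly. Exact value: -437958807590/100542791349.

Key step: from the first term -10/3: the lower (2k+1) factor (C = -10/3) shifts a half-integer Pochhammer.
Consecutive-term ratio: r(k) = (8/3) * (k-5) (k-1/6) (k+1) / [(k+3/2) (k+5/2) (k+1)] - rational in k. x = (8/3); t_0 = -10/3; negate the roots.


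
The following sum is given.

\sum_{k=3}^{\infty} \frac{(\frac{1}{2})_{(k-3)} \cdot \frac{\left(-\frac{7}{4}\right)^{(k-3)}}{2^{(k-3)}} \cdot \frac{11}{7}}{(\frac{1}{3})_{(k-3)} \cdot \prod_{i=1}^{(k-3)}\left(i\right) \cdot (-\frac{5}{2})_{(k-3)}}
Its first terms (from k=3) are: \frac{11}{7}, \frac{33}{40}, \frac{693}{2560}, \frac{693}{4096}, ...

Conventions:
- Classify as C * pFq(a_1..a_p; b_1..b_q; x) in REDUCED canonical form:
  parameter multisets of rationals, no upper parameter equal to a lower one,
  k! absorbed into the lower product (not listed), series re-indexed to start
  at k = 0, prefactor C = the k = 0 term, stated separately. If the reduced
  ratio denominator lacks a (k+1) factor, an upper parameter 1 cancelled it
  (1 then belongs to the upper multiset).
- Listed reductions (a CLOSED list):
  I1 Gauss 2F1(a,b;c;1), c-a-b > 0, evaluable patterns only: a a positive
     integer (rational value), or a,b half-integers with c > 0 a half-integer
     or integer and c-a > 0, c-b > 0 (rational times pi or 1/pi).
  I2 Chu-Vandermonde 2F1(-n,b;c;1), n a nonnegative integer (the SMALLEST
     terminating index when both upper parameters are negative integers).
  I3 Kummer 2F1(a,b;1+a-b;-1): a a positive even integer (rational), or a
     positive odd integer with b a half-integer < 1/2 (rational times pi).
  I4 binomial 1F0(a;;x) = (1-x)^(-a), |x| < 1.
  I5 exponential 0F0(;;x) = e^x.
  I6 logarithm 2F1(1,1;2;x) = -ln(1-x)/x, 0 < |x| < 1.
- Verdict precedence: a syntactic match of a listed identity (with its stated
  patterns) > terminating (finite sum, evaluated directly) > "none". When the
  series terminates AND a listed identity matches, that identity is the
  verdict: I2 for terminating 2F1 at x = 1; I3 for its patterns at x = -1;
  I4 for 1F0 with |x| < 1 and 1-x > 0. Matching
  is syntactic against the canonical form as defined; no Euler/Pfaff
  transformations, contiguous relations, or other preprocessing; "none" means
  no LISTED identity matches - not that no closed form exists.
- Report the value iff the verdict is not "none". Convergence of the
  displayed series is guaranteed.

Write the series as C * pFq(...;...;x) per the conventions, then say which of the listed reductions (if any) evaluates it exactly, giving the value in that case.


Reduced: x = -\frac{7}{8}, 1F2, upper = {\frac{1}{2}}, lower = {-\frac{5}{2}, \frac{1}{3}}, C = \frac{11}{7}. Verdict: none - this 1F2 at x = -\frac{7}{8} matches no listed pattern, and upper {\frac{1}{2}} holds no stopper.

Structural cue: t_0 being \frac{11}{7}, the product of the first k integers (C = 11/7, x = -7/8) is k!.
Ratio: r(k) = -\frac{7}{8} * (k+\frac{1}{2}) / [(k-\frac{5}{2}) (k+\frac{1}{3}) (k+1)] ; factor over Q: parameters, x = -\frac{7}{8}, and C = \frac{11}{7}.


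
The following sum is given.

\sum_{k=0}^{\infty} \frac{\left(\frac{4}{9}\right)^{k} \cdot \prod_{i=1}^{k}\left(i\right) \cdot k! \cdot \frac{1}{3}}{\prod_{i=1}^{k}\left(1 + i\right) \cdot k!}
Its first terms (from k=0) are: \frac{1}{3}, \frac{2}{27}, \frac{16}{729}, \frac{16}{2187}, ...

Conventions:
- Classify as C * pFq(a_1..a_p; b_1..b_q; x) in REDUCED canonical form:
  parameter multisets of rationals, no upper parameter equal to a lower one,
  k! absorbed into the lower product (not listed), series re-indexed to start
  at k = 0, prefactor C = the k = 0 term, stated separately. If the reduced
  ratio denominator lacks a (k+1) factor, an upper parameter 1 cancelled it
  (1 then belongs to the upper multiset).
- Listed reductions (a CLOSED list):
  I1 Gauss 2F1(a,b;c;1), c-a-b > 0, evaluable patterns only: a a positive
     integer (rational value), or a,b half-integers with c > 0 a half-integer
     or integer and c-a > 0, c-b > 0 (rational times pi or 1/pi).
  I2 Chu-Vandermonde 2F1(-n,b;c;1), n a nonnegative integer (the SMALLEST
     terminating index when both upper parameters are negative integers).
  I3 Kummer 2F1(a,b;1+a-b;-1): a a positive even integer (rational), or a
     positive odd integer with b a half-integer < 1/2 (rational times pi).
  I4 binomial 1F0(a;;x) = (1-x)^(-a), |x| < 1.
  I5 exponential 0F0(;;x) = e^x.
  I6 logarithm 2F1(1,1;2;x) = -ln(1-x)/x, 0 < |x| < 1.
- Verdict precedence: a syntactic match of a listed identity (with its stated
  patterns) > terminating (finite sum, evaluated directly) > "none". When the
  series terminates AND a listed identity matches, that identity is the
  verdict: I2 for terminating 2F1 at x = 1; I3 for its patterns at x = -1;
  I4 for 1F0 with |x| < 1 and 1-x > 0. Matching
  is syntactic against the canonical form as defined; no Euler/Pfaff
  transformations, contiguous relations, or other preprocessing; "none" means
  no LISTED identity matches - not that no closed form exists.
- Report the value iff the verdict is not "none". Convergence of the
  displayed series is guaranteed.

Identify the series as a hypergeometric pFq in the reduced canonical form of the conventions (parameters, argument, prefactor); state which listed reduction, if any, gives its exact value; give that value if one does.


Prefactor \frac{1}{3}, argument \frac{4}{9}: 2F1 with upper {1, 1} over lower {2}. Verdict (x = \frac{4}{9}): logarithm (I6) applies (the logarithm: parameters (1,1;2), x = \frac{4}{9}). Exact value: \left(-\frac{3}{4}\right) \cdot \ln\left(\frac{5}{9}\right).

Key observation: from the first term \frac{1}{3}: the lower running product (C = 1/3, x = 4/9) is a rising factorial.
Consecutive-term ratio: r(k) = \frac{4}{9} * (k+1) (k+1) / [(k+2) (k+1)] - rational in k, leading ratio \frac{4}{9}; with t_0 = \frac{1}{3}, classification follows.


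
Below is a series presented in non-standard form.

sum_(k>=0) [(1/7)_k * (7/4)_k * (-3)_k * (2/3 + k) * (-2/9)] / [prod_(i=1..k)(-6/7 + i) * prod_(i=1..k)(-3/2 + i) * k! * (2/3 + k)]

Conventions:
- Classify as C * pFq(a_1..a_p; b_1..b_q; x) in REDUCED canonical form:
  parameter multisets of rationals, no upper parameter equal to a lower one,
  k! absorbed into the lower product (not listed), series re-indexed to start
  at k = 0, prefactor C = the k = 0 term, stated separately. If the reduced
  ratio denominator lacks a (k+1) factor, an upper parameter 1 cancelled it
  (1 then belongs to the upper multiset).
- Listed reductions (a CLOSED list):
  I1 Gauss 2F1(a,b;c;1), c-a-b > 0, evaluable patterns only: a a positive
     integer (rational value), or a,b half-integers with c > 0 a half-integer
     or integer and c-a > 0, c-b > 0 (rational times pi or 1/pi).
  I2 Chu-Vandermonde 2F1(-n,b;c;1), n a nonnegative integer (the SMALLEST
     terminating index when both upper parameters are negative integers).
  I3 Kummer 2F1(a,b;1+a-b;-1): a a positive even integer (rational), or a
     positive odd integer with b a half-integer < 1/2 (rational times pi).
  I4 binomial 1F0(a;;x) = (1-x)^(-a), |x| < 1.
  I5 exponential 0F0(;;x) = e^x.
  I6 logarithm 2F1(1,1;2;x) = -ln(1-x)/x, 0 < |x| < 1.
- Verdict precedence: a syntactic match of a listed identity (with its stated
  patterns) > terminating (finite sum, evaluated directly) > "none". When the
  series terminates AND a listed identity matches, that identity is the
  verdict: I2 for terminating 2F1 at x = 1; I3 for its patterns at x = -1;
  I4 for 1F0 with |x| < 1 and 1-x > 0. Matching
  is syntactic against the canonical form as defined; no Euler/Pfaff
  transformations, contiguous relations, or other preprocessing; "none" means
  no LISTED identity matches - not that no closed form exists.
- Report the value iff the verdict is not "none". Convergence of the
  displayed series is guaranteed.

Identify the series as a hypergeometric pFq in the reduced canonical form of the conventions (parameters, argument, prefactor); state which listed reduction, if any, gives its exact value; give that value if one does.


Canonical form: C = -2/9 times 2F1 with upper {-3, 7/4}, lower {-1/2}, x = 1. Verdict (x = 1): Vandermonde's identity (I2) applies (terminating 2F1 at x = 1 with n = 3, b = 7/4, c = -1/2). Hence: -5/12.

Structural cue: t_0 = -2/9 here, and the parameter 1/7 appears in both the upper and lower lists and cancels (alongside the other common factor).
Ratio: r(k) = 1 * (k-3) (k+7/4) / [(k-1/2) (k+1)] - rational; roots negated = parameters, x = 1, C = -2/9.


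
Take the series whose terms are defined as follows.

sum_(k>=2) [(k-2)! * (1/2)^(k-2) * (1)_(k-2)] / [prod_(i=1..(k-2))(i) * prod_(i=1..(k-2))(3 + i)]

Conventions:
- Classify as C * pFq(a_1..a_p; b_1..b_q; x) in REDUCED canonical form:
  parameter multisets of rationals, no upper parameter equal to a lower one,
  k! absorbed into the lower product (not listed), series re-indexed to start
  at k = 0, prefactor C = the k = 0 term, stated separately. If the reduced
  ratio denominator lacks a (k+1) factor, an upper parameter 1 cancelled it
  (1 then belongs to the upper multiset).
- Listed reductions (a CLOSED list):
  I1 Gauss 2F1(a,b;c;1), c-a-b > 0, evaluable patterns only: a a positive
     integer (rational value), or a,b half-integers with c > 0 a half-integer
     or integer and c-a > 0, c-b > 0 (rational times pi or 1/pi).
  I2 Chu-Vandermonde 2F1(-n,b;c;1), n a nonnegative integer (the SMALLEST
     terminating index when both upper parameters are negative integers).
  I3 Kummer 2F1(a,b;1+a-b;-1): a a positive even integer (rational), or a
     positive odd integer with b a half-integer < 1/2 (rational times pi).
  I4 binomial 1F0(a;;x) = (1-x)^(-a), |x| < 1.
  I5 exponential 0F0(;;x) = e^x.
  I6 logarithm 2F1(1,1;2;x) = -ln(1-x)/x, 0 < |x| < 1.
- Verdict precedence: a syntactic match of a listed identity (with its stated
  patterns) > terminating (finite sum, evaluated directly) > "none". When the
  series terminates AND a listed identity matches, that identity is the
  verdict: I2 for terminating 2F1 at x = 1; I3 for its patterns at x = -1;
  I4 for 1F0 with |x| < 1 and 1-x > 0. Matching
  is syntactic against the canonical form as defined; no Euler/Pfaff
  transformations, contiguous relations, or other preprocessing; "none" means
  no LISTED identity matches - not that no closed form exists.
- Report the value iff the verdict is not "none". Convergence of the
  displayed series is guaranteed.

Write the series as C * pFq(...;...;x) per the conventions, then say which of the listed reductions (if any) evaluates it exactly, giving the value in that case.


Structural cue: x = (1/2) and the product of the first k integers (C = 1, x = 1/2) is k!.
Adjacent-term ratio: r(k) = (1/2) * (k+1) (k+1) / [(k+4) (k+1)] - rational in k, leading ratio (1/2); with t_0 = 1, classification follows.

Reduced: x = 1/2, 2F1, upper = {1, 1}, lower = {4}, C = 1. Verdict: none - this 2F1 at x = 1/2 matches no listed pattern, and upper {1, 1} holds no stopper.


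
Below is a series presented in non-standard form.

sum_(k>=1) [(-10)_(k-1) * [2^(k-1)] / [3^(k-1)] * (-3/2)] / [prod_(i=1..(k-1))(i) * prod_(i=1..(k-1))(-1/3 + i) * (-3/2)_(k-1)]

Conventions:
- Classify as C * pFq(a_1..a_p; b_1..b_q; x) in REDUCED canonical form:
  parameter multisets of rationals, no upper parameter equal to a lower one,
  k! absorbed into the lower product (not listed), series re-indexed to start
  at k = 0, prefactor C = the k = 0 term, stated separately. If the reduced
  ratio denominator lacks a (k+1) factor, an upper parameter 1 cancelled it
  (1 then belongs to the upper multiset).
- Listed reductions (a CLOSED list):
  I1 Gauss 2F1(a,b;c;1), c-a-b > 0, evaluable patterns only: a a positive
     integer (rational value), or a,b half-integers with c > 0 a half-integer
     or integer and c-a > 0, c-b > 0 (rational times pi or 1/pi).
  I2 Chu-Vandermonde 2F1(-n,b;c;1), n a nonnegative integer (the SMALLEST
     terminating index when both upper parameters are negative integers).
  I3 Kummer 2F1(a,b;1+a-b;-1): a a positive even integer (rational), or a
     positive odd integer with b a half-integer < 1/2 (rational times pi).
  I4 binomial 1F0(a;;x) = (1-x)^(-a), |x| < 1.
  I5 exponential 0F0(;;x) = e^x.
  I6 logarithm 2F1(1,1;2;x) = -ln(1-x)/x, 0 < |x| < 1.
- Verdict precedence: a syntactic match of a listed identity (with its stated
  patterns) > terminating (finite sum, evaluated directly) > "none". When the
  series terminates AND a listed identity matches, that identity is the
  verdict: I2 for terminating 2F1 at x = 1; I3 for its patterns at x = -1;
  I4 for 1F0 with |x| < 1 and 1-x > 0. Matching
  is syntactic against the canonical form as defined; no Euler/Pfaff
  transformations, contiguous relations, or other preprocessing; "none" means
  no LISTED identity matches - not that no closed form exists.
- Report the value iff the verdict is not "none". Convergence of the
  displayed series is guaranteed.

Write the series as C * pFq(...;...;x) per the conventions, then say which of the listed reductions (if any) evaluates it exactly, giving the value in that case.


First insight: x = (2/3) and the product of the first k integers (C = -3/2, x = 2/3) is k!.
Ratio: r(k) = (2/3) * (k-10) / [(k-3/2) (k+2/3) (k+1)] - rational in k. x = (2/3); t_0 = -3/2; negate the roots.

x = 2/3 here; the reduced form reads 1F2, upper {-10}, lower {-3/2, 2/3}, C = -3/2. Verdict: terminating - no listed pattern fits, but -10 in the upper list cuts the series at k = 10; direct evaluation. Value: -85592800562701/9507198723750.


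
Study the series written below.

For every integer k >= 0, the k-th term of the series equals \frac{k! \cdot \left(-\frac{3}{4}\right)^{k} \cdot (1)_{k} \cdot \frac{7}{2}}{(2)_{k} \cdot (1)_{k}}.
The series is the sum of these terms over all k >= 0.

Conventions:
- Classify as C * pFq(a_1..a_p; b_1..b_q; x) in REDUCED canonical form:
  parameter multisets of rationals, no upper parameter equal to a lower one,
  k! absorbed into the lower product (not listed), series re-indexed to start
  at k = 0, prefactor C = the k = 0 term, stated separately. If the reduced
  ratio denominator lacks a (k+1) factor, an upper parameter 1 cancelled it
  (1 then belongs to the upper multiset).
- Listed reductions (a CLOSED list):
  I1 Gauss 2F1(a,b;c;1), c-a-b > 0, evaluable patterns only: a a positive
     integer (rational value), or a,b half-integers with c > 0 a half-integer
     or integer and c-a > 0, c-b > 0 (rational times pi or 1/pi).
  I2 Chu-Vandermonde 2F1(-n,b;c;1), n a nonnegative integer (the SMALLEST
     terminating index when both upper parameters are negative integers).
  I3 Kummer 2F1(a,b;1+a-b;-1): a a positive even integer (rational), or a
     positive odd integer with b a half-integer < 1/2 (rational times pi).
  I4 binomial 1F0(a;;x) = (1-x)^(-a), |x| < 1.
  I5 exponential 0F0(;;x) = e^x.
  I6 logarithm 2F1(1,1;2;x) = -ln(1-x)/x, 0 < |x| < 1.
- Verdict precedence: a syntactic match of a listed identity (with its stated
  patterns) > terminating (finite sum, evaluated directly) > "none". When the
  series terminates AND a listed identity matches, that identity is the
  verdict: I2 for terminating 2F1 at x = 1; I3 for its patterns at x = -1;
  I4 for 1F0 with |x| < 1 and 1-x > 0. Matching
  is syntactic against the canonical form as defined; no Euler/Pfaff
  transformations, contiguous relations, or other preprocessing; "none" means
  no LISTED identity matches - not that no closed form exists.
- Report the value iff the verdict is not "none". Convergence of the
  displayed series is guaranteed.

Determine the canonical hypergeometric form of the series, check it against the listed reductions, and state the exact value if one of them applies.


Classification (C = \frac{7}{2}): 2F1 with upper {1, 1}, lower {2}, argument x = -\frac{3}{4}. Verdict: the I6 logarithm reduction matches (the logarithm: parameters (1,1;2), x = -\frac{3}{4}). Sum: \frac{14}{3} \cdot \ln\left(\frac{7}{4}\right).

The tell: with t_0 = \frac{7}{2}, the factorial ratio (C = 7/2, x = -3/4) (k+a-1)!/(a-1)! is a rising factorial (a)_k.
Consecutive-term ratio: r(k) = -\frac{3}{4} * (k+1) (k+1) / [(k+2) (k+1)] - rational in k. x = -\frac{3}{4}; t_0 = \frac{7}{2}; negate the roots.


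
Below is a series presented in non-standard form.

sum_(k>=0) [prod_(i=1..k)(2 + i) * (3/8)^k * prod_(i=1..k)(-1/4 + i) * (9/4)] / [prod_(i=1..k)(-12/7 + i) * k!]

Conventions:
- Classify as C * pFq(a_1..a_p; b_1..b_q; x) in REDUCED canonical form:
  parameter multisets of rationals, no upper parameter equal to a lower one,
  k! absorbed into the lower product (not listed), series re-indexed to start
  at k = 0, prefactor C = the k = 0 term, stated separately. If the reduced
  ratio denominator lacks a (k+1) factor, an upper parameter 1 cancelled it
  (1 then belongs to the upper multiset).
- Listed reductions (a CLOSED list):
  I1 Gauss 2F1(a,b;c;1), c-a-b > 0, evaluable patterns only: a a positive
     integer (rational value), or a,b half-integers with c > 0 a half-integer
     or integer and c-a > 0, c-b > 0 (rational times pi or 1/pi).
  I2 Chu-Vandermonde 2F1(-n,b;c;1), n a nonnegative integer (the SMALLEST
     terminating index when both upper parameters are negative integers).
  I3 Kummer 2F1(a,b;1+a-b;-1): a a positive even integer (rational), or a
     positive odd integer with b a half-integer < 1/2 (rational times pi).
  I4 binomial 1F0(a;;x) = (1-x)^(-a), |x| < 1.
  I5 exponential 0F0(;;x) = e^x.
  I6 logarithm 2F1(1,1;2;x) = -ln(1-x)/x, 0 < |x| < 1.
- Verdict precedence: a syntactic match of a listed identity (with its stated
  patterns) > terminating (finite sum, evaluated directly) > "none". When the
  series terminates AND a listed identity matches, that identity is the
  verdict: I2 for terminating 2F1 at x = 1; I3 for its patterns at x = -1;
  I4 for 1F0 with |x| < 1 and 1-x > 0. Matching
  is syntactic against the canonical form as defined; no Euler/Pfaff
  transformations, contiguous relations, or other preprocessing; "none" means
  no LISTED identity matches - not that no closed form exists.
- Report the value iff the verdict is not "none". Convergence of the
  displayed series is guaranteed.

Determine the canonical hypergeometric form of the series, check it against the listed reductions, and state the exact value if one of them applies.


The series (x = 3/8) is 2F1: upper {3/4, 3}, lower {-5/7}, prefactor 9/4. Verdict: none - at argument 3/8 the multisets {3/4, 3} ; {-5/7} match no listed identity.

The tell: t_0 = 9/4 here, and the running product (prefactor 9/4) telescopes to a rising factorial.
Step ratio: r(k) = (3/8) * (k+3/4) (k+3) / [(k-5/7) (k+1)] - poly over poly, x = (3/8) from leading terms; C = 9/4 at k = 0.


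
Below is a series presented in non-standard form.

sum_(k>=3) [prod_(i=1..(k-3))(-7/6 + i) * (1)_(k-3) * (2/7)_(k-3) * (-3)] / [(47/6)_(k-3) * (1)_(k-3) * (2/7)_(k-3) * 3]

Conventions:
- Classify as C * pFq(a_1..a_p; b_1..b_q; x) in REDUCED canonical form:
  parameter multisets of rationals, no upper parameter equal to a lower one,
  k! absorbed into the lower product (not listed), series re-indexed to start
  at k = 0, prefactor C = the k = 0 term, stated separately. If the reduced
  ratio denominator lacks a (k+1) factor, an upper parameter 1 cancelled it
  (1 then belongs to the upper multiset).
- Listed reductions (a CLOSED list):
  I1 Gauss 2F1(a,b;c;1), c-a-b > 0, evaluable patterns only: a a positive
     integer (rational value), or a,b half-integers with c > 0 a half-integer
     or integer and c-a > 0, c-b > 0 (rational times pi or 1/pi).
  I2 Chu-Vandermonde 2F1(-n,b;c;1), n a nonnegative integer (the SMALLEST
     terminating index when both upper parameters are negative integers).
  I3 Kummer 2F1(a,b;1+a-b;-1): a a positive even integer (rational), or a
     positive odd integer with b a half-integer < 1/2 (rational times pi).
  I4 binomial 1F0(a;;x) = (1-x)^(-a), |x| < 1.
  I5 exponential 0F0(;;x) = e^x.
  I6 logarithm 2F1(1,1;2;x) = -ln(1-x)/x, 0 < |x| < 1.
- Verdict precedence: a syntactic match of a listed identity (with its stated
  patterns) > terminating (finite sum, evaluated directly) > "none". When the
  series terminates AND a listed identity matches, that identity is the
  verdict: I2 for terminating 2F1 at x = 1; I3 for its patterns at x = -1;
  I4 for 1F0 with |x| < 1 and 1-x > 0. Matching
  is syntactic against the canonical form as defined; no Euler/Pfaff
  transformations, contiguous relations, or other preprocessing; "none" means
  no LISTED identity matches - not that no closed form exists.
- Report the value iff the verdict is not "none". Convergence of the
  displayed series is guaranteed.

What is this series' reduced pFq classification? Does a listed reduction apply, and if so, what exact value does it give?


x = 1 here; the reduced form reads 2F1, upper {-1/6, 1}, lower {47/6}, C = -1. Verdict: this is Gauss's theorem (I1) (x = 1: the Gamma ratio telescopes since c-a-b = 7 > 0 and a = 1 in Z>0). Exact value: -41/42.

Structural cue: t_0 = -1 here, and the parameter 2/7 appears in both the upper and lower lists and cancels.
Step ratio: r(k) = 1 * (k-1/6) (k+1) / [(k+47/6) (k+1)] - rational in k. x = 1; t_0 = -1; negate the roots.


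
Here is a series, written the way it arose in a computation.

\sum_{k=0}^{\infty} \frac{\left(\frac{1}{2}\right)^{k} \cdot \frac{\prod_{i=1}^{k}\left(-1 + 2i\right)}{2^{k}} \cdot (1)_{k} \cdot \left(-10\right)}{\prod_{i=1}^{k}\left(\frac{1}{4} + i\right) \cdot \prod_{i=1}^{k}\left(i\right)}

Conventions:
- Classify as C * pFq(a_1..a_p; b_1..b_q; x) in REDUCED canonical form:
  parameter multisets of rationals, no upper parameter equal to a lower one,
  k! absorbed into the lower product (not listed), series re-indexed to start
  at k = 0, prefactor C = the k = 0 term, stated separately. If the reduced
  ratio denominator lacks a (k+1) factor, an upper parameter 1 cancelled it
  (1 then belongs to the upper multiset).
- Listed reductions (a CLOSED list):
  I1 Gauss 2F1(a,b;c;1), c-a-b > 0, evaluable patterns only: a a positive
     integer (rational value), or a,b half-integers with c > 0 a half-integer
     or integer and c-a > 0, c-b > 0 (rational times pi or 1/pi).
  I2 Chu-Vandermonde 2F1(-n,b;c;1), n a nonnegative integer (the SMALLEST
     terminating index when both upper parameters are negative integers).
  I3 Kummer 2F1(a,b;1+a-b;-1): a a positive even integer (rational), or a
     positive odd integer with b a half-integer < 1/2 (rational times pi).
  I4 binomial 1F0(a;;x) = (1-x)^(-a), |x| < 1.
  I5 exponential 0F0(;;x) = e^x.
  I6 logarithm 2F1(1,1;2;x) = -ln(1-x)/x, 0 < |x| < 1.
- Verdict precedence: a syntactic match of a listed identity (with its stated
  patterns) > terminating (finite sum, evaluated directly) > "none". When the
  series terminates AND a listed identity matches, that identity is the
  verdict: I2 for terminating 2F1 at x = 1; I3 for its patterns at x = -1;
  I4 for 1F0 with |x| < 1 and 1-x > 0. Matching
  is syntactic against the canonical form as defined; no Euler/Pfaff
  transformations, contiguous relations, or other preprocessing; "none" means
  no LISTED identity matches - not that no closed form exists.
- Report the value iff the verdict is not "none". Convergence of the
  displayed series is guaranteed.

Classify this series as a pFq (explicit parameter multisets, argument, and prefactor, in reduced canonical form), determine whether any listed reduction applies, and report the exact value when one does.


With C = -10: the canonical form is 2F1(\frac{1}{2}, 1; \frac{5}{4}; \frac{1}{2}). Verdict: none. A 2F1 with upper {\frac{1}{2}, 1} fits none of I1-I6 at x = \frac{1}{2}; the sum runs forever.

First insight: t_0 being -10, the lower running product (prefactor -10) is a rising factorial.
Step ratio: r(k) = \frac{1}{2} * (k+\frac{1}{2}) (k+1) / [(k+\frac{5}{4}) (k+1)] - rational; roots negated = parameters, x = \frac{1}{2}, C = -10.
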